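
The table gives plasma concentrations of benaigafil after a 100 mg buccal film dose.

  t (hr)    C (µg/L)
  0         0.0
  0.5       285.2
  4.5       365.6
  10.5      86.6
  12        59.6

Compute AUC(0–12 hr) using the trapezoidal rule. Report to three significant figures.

AUC = 2840 µg/L·hr

Trapezoidal AUC_0→12:
  [0→0.5]: (0.0+285.2)/2 × 0.5 = 71.3
  [0.5→4.5]: (285.2+365.6)/2 × 4 = 1301.6
  [4.5→10.5]: (365.6+86.6)/2 × 6 = 1356.6
  [10.5→12]: (86.6+59.6)/2 × 1.5 = 109.65
  Sum = 2839.15 µg/L·hr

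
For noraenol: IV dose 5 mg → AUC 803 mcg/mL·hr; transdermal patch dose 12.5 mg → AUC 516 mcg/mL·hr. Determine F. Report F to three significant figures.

F = 0.257

F = (AUC_ev / D_ev) / (AUC_iv / D_iv)
  = (516/12.5) / (803/5)
  = 41.28 / 160.6 = 0.2570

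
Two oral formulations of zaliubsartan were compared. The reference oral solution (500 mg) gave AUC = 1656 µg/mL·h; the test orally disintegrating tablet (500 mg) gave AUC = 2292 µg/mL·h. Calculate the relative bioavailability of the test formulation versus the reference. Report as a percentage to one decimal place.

F_rel = (AUC_test/D_test) / (AUC_ref/D_ref)
      = (2292/500) / (1656/500)
      = 4.584 / 3.312 = 1.3841 = 138.41%

F_rel = 138.4%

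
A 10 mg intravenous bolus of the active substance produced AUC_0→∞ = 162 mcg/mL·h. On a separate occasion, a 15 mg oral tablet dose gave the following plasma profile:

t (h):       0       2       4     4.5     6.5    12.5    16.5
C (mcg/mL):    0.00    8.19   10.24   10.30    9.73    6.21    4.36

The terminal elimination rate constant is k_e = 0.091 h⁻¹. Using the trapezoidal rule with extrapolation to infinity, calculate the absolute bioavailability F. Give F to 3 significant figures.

F = 0.694

Trapezoidal AUC_0→16.5 (oral tablet):
  [0→2]: (0.00+8.19)/2 × 2 = 8.19
  [2→4]: (8.19+10.24)/2 × 2 = 18.43
  [4→4.5]: (10.24+10.30)/2 × 0.5 = 5.135
  [4.5→6.5]: (10.30+9.73)/2 × 2 = 20.03
  [6.5→12.5]: (9.73+6.21)/2 × 6 = 47.82
  [12.5→16.5]: (6.21+4.36)/2 × 4 = 21.14
  Sum = 120.745 mcg/mL·h
Tail: C_last/k_e = 4.36/0.091 = 47.912
AUC_0→∞ (oral tablet) = 120.745 + 47.912 = 168.657 mcg/mL·h
F = (AUC_ev/D_ev)/(AUC_iv/D_iv) = (168.657/15)/(162/10) = 11.2438/16.2 = 0.6941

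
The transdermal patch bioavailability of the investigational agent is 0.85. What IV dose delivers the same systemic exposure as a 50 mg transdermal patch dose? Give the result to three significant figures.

Systemic exposure from an extravascular dose = F × D_ev, so the equivalent IV dose is F × D_ev.
D_iv = F × D_ev = 0.85 × 50 = 42.5 mg

D_iv = 42.5 mg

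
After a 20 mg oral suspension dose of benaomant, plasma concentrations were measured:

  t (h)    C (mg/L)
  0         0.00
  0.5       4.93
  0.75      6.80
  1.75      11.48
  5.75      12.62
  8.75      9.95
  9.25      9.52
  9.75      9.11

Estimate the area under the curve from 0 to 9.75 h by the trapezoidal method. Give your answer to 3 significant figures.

AUC = 103 mg/L·h

Trapezoidal AUC_0→9.75:
  [0→0.5]: (0.00+4.93)/2 × 0.5 = 1.2325
  [0.5→0.75]: (4.93+6.80)/2 × 0.25 = 1.46625
  [0.75→1.75]: (6.80+11.48)/2 × 1 = 9.14
  [1.75→5.75]: (11.48+12.62)/2 × 4 = 48.2
  [5.75→8.75]: (12.62+9.95)/2 × 3 = 33.855
  [8.75→9.25]: (9.95+9.52)/2 × 0.5 = 4.8675
  [9.25→9.75]: (9.52+9.11)/2 × 0.5 = 4.6575
  Sum = 103.41875 mg/L·h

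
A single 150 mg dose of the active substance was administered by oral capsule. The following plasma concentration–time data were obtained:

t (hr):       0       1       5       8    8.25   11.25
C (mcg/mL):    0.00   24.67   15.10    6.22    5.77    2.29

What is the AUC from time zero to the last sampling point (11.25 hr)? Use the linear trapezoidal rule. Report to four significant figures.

AUC = 137.4 mcg/mL·hr

Trapezoidal AUC_0→11.25:
  [0→1]: (0.00+24.67)/2 × 1 = 12.335
  [1→5]: (24.67+15.10)/2 × 4 = 79.54
  [5→8]: (15.10+6.22)/2 × 3 = 31.98
  [8→8.25]: (6.22+5.77)/2 × 0.25 = 1.49875
  [8.25→11.25]: (5.77+2.29)/2 × 3 = 12.09
  Sum = 137.44375 mcg/mL·hr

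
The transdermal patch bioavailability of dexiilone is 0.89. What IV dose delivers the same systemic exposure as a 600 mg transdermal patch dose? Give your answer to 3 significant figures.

D_iv = 534 mg

Systemic exposure from an extravascular dose = F × D_ev, so the equivalent IV dose is F × D_ev.
D_iv = F × D_ev = 0.89 × 600 = 534 mg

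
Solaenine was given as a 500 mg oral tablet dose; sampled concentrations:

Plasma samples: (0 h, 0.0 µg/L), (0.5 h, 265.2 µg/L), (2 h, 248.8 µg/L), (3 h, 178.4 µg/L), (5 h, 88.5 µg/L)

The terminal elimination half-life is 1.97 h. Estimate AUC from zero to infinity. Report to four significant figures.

AUC = 1184 µg/L·h

Trapezoidal AUC_0→5:
  [0→0.5]: (0.0+265.2)/2 × 0.5 = 66.3
  [0.5→2]: (265.2+248.8)/2 × 1.5 = 385.5
  [2→3]: (248.8+178.4)/2 × 1 = 213.6
  [3→5]: (178.4+88.5)/2 × 2 = 266.9
  Sum = 932.3 µg/L·h
k_e = ln2 / t½ = 0.693147 / 1.97 = 0.3519 h^-1
Extrapolated tail: C_last / k_e = 88.5 / 0.3519 = 251.492
AUC_0→∞ = 932.3 + 251.492 = 1183.792 µg/L·h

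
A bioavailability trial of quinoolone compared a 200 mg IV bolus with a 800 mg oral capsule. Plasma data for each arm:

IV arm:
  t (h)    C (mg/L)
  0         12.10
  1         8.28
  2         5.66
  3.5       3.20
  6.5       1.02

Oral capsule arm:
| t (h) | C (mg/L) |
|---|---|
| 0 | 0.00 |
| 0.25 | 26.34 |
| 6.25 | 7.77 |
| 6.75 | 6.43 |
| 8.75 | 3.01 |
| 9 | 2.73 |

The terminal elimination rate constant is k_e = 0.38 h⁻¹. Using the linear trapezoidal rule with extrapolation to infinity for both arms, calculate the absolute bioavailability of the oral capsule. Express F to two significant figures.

Trapezoidal AUC_0→6.5 (IV):
  [0→1]: (12.10+8.28)/2 × 1 = 10.19
  [1→2]: (8.28+5.66)/2 × 1 = 6.97
  [2→3.5]: (5.66+3.20)/2 × 1.5 = 6.645
  [3.5→6.5]: (3.20+1.02)/2 × 3 = 6.33
  Sum = 30.135 mg/L·h
IV tail: 1.02/0.38 = 2.684; AUC_iv,0→∞ = 30.135 + 2.684 = 32.819 mg/L·h
Trapezoidal AUC_0→9 (oral capsule):
  [0→0.25]: (0.00+26.34)/2 × 0.25 = 3.2925
  [0.25→6.25]: (26.34+7.77)/2 × 6 = 102.33
  [6.25→6.75]: (7.77+6.43)/2 × 0.5 = 3.55
  [6.75→8.75]: (6.43+3.01)/2 × 2 = 9.44
  [8.75→9]: (3.01+2.73)/2 × 0.25 = 0.7175
  Sum = 119.33 mg/L·h
oral capsule tail: 2.73/0.38 = 7.184; AUC_ev,0→∞ = 119.33 + 7.184 = 126.514 mg/L·h
F = (AUC_ev/D_ev)/(AUC_iv/D_iv) = (126.514/800)/(32.819/200) = 0.1581425/0.164095 = 0.9637

F = 0.96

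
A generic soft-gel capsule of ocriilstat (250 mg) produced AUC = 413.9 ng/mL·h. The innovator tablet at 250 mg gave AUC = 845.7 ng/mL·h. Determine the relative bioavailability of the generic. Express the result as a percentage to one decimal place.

F_rel = (AUC_test/D_test) / (AUC_ref/D_ref)
      = (413.9/250) / (845.7/250)
      = 1.6556 / 3.3828 = 0.4894 = 48.94%

F_rel = 48.9%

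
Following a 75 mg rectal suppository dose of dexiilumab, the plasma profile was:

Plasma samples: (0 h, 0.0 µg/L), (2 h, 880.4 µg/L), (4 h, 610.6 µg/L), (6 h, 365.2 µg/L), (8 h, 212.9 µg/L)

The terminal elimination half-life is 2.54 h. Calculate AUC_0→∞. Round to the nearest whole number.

AUC = 4705 µg/L·h

Trapezoidal AUC_0→8:
  [0→2]: (0.0+880.4)/2 × 2 = 880.4
  [2→4]: (880.4+610.6)/2 × 2 = 1491.0
  [4→6]: (610.6+365.2)/2 × 2 = 975.8
  [6→8]: (365.2+212.9)/2 × 2 = 578.1
  Sum = 3925.3 µg/L·h
k_e = ln2 / t½ = 0.693147 / 2.54 = 0.2729 h^-1
Extrapolated tail: C_last / k_e = 212.9 / 0.2729 = 780.139
AUC_0→∞ = 3925.3 + 780.139 = 4705.439 µg/L·h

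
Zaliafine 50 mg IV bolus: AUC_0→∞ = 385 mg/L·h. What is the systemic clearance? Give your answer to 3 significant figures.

CL = Dose_iv / AUC_0→∞
   = 50 / 385 = 0.12987 L/h

CL = 0.130 L/h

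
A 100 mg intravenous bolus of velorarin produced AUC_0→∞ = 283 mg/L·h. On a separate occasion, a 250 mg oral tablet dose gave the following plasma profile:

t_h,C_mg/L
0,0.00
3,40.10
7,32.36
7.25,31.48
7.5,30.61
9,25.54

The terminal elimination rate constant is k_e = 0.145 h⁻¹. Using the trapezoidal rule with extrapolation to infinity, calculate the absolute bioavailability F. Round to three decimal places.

Trapezoidal AUC_0→9 (oral tablet):
  [0→3]: (0.00+40.10)/2 × 3 = 60.15
  [3→7]: (40.10+32.36)/2 × 4 = 144.92
  [7→7.25]: (32.36+31.48)/2 × 0.25 = 7.98
  [7.25→7.5]: (31.48+30.61)/2 × 0.25 = 7.76125
  [7.5→9]: (30.61+25.54)/2 × 1.5 = 42.1125
  Sum = 262.92375 mg/L·h
Tail: C_last/k_e = 25.54/0.145 = 176.138
AUC_0→∞ (oral tablet) = 262.92375 + 176.138 = 439.06175 mg/L·h
F = (AUC_ev/D_ev)/(AUC_iv/D_iv) = (439.06175/250)/(283/100) = 1.756247/2.83 = 0.6206

F = 0.621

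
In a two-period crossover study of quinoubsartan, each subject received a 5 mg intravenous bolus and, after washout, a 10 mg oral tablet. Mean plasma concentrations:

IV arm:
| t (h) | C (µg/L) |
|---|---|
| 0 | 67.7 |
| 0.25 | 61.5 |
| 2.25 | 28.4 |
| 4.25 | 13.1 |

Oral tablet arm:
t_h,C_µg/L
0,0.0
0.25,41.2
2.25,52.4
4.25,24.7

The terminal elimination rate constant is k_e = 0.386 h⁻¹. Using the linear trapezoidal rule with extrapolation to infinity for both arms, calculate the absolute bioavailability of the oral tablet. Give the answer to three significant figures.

Trapezoidal AUC_0→4.25 (IV):
  [0→0.25]: (67.7+61.5)/2 × 0.25 = 16.15
  [0.25→2.25]: (61.5+28.4)/2 × 2 = 89.9
  [2.25→4.25]: (28.4+13.1)/2 × 2 = 41.5
  Sum = 147.55 µg/L·h
IV tail: 13.1/0.386 = 33.938; AUC_iv,0→∞ = 147.55 + 33.938 = 181.488 µg/L·h
Trapezoidal AUC_0→4.25 (oral tablet):
  [0→0.25]: (0.0+41.2)/2 × 0.25 = 5.15
  [0.25→2.25]: (41.2+52.4)/2 × 2 = 93.6
  [2.25→4.25]: (52.4+24.7)/2 × 2 = 77.1
  Sum = 175.85 µg/L·h
oral tablet tail: 24.7/0.386 = 63.990; AUC_ev,0→∞ = 175.85 + 63.990 = 239.84 µg/L·h
F = (AUC_ev/D_ev)/(AUC_iv/D_iv) = (239.84/10)/(181.488/5) = 23.984/36.2976 = 0.6608

F = 0.661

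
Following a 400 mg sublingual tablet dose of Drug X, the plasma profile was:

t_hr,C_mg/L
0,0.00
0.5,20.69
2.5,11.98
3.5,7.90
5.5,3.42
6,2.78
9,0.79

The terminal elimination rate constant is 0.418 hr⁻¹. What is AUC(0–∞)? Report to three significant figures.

AUC = 67.9 mg/L·hr

Trapezoidal AUC_0→9:
  [0→0.5]: (0.00+20.69)/2 × 0.5 = 5.1725
  [0.5→2.5]: (20.69+11.98)/2 × 2 = 32.67
  [2.5→3.5]: (11.98+7.90)/2 × 1 = 9.94
  [3.5→5.5]: (7.90+3.42)/2 × 2 = 11.32
  [5.5→6]: (3.42+2.78)/2 × 0.5 = 1.55
  [6→9]: (2.78+0.79)/2 × 3 = 5.355
  Sum = 66.0075 mg/L·hr
Extrapolated tail: C_last / k_e = 0.79 / 0.418 = 1.890
AUC_0→∞ = 66.0075 + 1.890 = 67.8975 mg/L·hr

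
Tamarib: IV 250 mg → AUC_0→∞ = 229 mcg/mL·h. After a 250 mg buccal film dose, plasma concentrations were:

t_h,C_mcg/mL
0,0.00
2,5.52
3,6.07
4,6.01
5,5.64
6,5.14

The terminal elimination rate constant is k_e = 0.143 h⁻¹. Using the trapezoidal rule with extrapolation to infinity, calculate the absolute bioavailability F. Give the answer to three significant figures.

F = 0.282

Trapezoidal AUC_0→6 (buccal film):
  [0→2]: (0.00+5.52)/2 × 2 = 5.52
  [2→3]: (5.52+6.07)/2 × 1 = 5.795
  [3→4]: (6.07+6.01)/2 × 1 = 6.04
  [4→5]: (6.01+5.64)/2 × 1 = 5.825
  [5→6]: (5.64+5.14)/2 × 1 = 5.39
  Sum = 28.57 mcg/mL·h
Tail: C_last/k_e = 5.14/0.143 = 35.944
AUC_0→∞ (buccal film) = 28.57 + 35.944 = 64.514 mcg/mL·h
F = (AUC_ev/D_ev)/(AUC_iv/D_iv) = (64.514/250)/(229/250) = 0.258056/0.916 = 0.2817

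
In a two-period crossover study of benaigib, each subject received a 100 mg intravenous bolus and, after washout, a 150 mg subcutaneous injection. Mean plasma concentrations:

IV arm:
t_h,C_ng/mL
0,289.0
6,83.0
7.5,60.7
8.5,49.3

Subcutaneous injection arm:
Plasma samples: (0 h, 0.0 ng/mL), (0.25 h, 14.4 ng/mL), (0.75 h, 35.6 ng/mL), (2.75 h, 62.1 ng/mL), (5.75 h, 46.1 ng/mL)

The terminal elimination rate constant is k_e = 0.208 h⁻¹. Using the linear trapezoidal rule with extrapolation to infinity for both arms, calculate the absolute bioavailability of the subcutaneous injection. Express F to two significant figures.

F = 0.22

Trapezoidal AUC_0→8.5 (IV):
  [0→6]: (289.0+83.0)/2 × 6 = 1116.0
  [6→7.5]: (83.0+60.7)/2 × 1.5 = 107.775
  [7.5→8.5]: (60.7+49.3)/2 × 1 = 55.0
  Sum = 1278.775 ng/mL·h
IV tail: 49.3/0.208 = 237.019; AUC_iv,0→∞ = 1278.775 + 237.019 = 1515.794 ng/mL·h
Trapezoidal AUC_0→5.75 (subcutaneous injection):
  [0→0.25]: (0.0+14.4)/2 × 0.25 = 1.8
  [0.25→0.75]: (14.4+35.6)/2 × 0.5 = 12.5
  [0.75→2.75]: (35.6+62.1)/2 × 2 = 97.7
  [2.75→5.75]: (62.1+46.1)/2 × 3 = 162.3
  Sum = 274.3 ng/mL·h
subcutaneous injection tail: 46.1/0.208 = 221.635; AUC_ev,0→∞ = 274.3 + 221.635 = 495.935 ng/mL·h
F = (AUC_ev/D_ev)/(AUC_iv/D_iv) = (495.935/150)/(1515.794/100) = 3.30623/15.15794 = 0.2181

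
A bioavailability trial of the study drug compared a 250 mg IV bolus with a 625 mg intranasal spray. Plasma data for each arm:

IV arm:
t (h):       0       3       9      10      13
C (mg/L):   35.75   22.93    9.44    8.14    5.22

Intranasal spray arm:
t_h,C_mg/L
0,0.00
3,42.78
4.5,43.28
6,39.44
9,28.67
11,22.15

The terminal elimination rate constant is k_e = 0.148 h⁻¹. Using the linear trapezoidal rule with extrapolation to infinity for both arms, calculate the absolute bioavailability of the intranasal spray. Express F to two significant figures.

F = 0.79

Trapezoidal AUC_0→13 (IV):
  [0→3]: (35.75+22.93)/2 × 3 = 88.02
  [3→9]: (22.93+9.44)/2 × 6 = 97.11
  [9→10]: (9.44+8.14)/2 × 1 = 8.79
  [10→13]: (8.14+5.22)/2 × 3 = 20.04
  Sum = 213.96 mg/L·h
IV tail: 5.22/0.148 = 35.270; AUC_iv,0→∞ = 213.96 + 35.270 = 249.23 mg/L·h
Trapezoidal AUC_0→11 (intranasal spray):
  [0→3]: (0.00+42.78)/2 × 3 = 64.17
  [3→4.5]: (42.78+43.28)/2 × 1.5 = 64.545
  [4.5→6]: (43.28+39.44)/2 × 1.5 = 62.04
  [6→9]: (39.44+28.67)/2 × 3 = 102.165
  [9→11]: (28.67+22.15)/2 × 2 = 50.82
  Sum = 343.74 mg/L·h
intranasal spray tail: 22.15/0.148 = 149.662; AUC_ev,0→∞ = 343.74 + 149.662 = 493.402 mg/L·h
F = (AUC_ev/D_ev)/(AUC_iv/D_iv) = (493.402/625)/(249.23/250) = 0.7894432/0.99692 = 0.7919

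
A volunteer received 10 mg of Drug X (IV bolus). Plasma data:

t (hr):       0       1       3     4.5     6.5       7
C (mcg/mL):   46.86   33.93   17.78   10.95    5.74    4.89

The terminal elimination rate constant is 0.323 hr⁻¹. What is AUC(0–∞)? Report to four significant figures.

AUC = 148.1 mcg/mL·hr

Trapezoidal AUC_0→7:
  [0→1]: (46.86+33.93)/2 × 1 = 40.395
  [1→3]: (33.93+17.78)/2 × 2 = 51.71
  [3→4.5]: (17.78+10.95)/2 × 1.5 = 21.5475
  [4.5→6.5]: (10.95+5.74)/2 × 2 = 16.69
  [6.5→7]: (5.74+4.89)/2 × 0.5 = 2.6575
  Sum = 133.0 mcg/mL·hr
Extrapolated tail: C_last / k_e = 4.89 / 0.323 = 15.139
AUC_0→∞ = 133.0 + 15.139 = 148.139 mcg/mL·hr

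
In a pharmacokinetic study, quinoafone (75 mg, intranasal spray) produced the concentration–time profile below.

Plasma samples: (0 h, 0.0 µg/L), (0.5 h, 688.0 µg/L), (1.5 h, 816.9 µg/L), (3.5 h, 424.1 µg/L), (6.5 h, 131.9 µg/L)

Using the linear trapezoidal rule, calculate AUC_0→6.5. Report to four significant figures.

AUC = 2999 µg/L·h

Trapezoidal AUC_0→6.5:
  [0→0.5]: (0.0+688.0)/2 × 0.5 = 172.0
  [0.5→1.5]: (688.0+816.9)/2 × 1 = 752.45
  [1.5→3.5]: (816.9+424.1)/2 × 2 = 1241.0
  [3.5→6.5]: (424.1+131.9)/2 × 3 = 834.0
  Sum = 2999.45 µg/L·h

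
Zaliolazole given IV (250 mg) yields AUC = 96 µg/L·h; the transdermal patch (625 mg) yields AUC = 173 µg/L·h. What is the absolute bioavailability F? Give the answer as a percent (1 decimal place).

F = 72.1%

F = (AUC_ev / D_ev) / (AUC_iv / D_iv)
  = (173/625) / (96/250)
  = 0.2768 / 0.384 = 0.7208
  = 72.08%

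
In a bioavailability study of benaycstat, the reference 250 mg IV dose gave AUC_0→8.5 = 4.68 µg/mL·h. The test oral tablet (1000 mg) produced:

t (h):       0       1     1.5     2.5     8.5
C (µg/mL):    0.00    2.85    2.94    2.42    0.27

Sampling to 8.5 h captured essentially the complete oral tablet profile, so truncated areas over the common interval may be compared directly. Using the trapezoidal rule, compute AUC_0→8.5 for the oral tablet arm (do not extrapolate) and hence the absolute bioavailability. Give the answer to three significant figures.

F = 0.728

Trapezoidal AUC_0→8.5 (oral tablet):
  [0→1]: (0.00+2.85)/2 × 1 = 1.425
  [1→1.5]: (2.85+2.94)/2 × 0.5 = 1.4475
  [1.5→2.5]: (2.94+2.42)/2 × 1 = 2.68
  [2.5→8.5]: (2.42+0.27)/2 × 6 = 8.07
  Sum = 13.6225 µg/mL·h
F = (AUC_ev/D_ev)/(AUC_iv/D_iv) = (13.6225/1000)/(4.68/250) = 0.0136225/0.01872 = 0.7277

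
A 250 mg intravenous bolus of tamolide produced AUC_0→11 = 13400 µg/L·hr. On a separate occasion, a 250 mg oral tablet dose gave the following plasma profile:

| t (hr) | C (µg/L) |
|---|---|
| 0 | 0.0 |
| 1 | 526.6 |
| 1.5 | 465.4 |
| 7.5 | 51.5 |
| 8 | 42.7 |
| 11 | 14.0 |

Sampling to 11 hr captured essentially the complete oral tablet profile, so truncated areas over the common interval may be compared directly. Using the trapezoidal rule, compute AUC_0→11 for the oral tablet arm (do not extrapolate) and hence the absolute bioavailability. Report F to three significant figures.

F = 0.162

Trapezoidal AUC_0→11 (oral tablet):
  [0→1]: (0.0+526.6)/2 × 1 = 263.3
  [1→1.5]: (526.6+465.4)/2 × 0.5 = 248.0
  [1.5→7.5]: (465.4+51.5)/2 × 6 = 1550.7
  [7.5→8]: (51.5+42.7)/2 × 0.5 = 23.55
  [8→11]: (42.7+14.0)/2 × 3 = 85.05
  Sum = 2170.6 µg/L·hr
F = (AUC_ev/D_ev)/(AUC_iv/D_iv) = (2170.6/250)/(13400/250) = 8.6824/53.6 = 0.1620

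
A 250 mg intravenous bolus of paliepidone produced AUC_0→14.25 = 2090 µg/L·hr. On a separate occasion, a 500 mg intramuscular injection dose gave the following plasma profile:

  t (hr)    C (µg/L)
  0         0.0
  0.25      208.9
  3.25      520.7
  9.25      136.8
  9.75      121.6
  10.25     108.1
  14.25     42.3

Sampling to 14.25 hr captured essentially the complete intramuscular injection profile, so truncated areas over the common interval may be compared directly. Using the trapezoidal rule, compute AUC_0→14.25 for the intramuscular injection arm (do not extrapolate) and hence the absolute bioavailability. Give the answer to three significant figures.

Trapezoidal AUC_0→14.25 (intramuscular injection):
  [0→0.25]: (0.0+208.9)/2 × 0.25 = 26.1125
  [0.25→3.25]: (208.9+520.7)/2 × 3 = 1094.4
  [3.25→9.25]: (520.7+136.8)/2 × 6 = 1972.5
  [9.25→9.75]: (136.8+121.6)/2 × 0.5 = 64.6
  [9.75→10.25]: (121.6+108.1)/2 × 0.5 = 57.425
  [10.25→14.25]: (108.1+42.3)/2 × 4 = 300.8
  Sum = 3515.8375 µg/L·hr
F = (AUC_ev/D_ev)/(AUC_iv/D_iv) = (3515.8375/500)/(2090/250) = 7.031675/8.36 = 0.8411

F = 0.841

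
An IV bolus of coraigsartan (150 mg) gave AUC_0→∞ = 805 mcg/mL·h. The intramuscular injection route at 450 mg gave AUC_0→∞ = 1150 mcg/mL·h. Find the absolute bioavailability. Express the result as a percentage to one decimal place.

F = (AUC_ev / D_ev) / (AUC_iv / D_iv)
  = (1150/450) / (805/150)
  = 2.55556 / 5.36667 = 0.4762
  = 47.62%

F = 47.6%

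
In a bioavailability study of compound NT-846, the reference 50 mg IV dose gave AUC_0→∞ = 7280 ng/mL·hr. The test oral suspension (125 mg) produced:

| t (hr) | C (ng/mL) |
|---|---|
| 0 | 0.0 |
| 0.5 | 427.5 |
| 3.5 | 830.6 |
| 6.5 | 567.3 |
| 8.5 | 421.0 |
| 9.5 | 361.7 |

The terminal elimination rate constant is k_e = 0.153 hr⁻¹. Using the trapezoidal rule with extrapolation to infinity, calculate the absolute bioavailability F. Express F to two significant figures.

F = 0.43

Trapezoidal AUC_0→9.5 (oral suspension):
  [0→0.5]: (0.0+427.5)/2 × 0.5 = 106.875
  [0.5→3.5]: (427.5+830.6)/2 × 3 = 1887.15
  [3.5→6.5]: (830.6+567.3)/2 × 3 = 2096.85
  [6.5→8.5]: (567.3+421.0)/2 × 2 = 988.3
  [8.5→9.5]: (421.0+361.7)/2 × 1 = 391.35
  Sum = 5470.525 ng/mL·hr
Tail: C_last/k_e = 361.7/0.153 = 2364.052
AUC_0→∞ (oral suspension) = 5470.525 + 2364.052 = 7834.577 ng/mL·hr
F = (AUC_ev/D_ev)/(AUC_iv/D_iv) = (7834.577/125)/(7280/50) = 62.676616/145.6 = 0.4305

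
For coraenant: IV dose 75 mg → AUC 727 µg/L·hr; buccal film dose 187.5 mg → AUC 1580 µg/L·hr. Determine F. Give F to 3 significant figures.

F = (AUC_ev / D_ev) / (AUC_iv / D_iv)
  = (1580/187.5) / (727/75)
  = 8.42667 / 9.69333 = 0.8693

F = 0.869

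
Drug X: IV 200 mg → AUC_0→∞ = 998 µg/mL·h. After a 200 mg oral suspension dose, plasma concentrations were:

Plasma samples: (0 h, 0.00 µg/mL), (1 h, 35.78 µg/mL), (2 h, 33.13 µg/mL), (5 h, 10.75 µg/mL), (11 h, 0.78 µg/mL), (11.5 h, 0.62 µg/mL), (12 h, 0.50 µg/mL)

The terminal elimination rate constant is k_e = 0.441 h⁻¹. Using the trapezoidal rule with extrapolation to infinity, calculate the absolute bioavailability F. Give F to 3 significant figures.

Trapezoidal AUC_0→12 (oral suspension):
  [0→1]: (0.00+35.78)/2 × 1 = 17.89
  [1→2]: (35.78+33.13)/2 × 1 = 34.455
  [2→5]: (33.13+10.75)/2 × 3 = 65.82
  [5→11]: (10.75+0.78)/2 × 6 = 34.59
  [11→11.5]: (0.78+0.62)/2 × 0.5 = 0.35
  [11.5→12]: (0.62+0.50)/2 × 0.5 = 0.28
  Sum = 153.385 µg/mL·h
Tail: C_last/k_e = 0.50/0.441 = 1.134
AUC_0→∞ (oral suspension) = 153.385 + 1.134 = 154.519 µg/mL·h
F = (AUC_ev/D_ev)/(AUC_iv/D_iv) = (154.519/200)/(998/200) = 0.772595/4.99 = 0.1548

F = 0.155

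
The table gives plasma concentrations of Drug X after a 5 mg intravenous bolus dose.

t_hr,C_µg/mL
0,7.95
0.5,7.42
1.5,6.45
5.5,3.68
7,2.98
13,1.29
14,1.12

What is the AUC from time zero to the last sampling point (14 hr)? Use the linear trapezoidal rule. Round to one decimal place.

AUC = 50.0 µg/mL·hr

Trapezoidal AUC_0→14:
  [0→0.5]: (7.95+7.42)/2 × 0.5 = 3.8425
  [0.5→1.5]: (7.42+6.45)/2 × 1 = 6.935
  [1.5→5.5]: (6.45+3.68)/2 × 4 = 20.26
  [5.5→7]: (3.68+2.98)/2 × 1.5 = 4.995
  [7→13]: (2.98+1.29)/2 × 6 = 12.81
  [13→14]: (1.29+1.12)/2 × 1 = 1.205
  Sum = 50.0475 µg/mL·hr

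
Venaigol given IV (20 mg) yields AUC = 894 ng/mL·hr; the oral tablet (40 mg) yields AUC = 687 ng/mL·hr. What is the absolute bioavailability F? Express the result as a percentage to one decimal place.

F = 38.4%

F = (AUC_ev / D_ev) / (AUC_iv / D_iv)
  = (687/40) / (894/20)
  = 17.175 / 44.7 = 0.3842
  = 38.42%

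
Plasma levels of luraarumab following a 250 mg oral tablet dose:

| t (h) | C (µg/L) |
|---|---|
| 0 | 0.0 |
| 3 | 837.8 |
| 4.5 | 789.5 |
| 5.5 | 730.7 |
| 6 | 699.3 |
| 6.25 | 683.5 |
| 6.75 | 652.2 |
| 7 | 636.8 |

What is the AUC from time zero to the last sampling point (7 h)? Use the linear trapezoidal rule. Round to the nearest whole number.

AUC = 4263 µg/L·h

Trapezoidal AUC_0→7:
  [0→3]: (0.0+837.8)/2 × 3 = 1256.7
  [3→4.5]: (837.8+789.5)/2 × 1.5 = 1220.475
  [4.5→5.5]: (789.5+730.7)/2 × 1 = 760.1
  [5.5→6]: (730.7+699.3)/2 × 0.5 = 357.5
  [6→6.25]: (699.3+683.5)/2 × 0.25 = 172.85
  [6.25→6.75]: (683.5+652.2)/2 × 0.5 = 333.925
  [6.75→7]: (652.2+636.8)/2 × 0.25 = 161.125
  Sum = 4262.675 µg/L·h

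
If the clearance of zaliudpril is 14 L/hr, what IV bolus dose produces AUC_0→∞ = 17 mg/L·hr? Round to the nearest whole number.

Dose_iv = CL × AUC_0→∞
     = 14 × 17 = 238 mg

Dose = 238 mg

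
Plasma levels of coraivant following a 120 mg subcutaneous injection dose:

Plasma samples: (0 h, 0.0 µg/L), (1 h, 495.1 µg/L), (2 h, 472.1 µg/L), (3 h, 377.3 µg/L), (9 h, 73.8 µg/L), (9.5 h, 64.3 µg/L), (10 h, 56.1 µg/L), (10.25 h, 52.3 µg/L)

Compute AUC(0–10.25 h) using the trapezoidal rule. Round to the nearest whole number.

AUC = 2587 µg/L·h

Trapezoidal AUC_0→10.25:
  [0→1]: (0.0+495.1)/2 × 1 = 247.55
  [1→2]: (495.1+472.1)/2 × 1 = 483.6
  [2→3]: (472.1+377.3)/2 × 1 = 424.7
  [3→9]: (377.3+73.8)/2 × 6 = 1353.3
  [9→9.5]: (73.8+64.3)/2 × 0.5 = 34.525
  [9.5→10]: (64.3+56.1)/2 × 0.5 = 30.1
  [10→10.25]: (56.1+52.3)/2 × 0.25 = 13.55
  Sum = 2587.325 µg/L·h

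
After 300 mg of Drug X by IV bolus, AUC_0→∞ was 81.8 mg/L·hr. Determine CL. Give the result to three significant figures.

CL = Dose_iv / AUC_0→∞
   = 300 / 81.8 = 3.66748 L/hr

CL = 3.67 L/hr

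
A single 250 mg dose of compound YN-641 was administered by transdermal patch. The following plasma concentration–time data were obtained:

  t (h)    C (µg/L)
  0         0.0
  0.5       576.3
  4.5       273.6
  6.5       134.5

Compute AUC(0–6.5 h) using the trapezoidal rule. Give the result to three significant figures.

Trapezoidal AUC_0→6.5:
  [0→0.5]: (0.0+576.3)/2 × 0.5 = 144.075
  [0.5→4.5]: (576.3+273.6)/2 × 4 = 1699.8
  [4.5→6.5]: (273.6+134.5)/2 × 2 = 408.1
  Sum = 2251.975 µg/L·h

AUC = 2250 µg/L·h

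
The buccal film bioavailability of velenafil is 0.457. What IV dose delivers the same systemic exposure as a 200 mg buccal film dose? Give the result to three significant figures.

Systemic exposure from an extravascular dose = F × D_ev, so the equivalent IV dose is F × D_ev.
D_iv = F × D_ev = 0.457 × 200 = 91.4 mg

D_iv = 91.4 mg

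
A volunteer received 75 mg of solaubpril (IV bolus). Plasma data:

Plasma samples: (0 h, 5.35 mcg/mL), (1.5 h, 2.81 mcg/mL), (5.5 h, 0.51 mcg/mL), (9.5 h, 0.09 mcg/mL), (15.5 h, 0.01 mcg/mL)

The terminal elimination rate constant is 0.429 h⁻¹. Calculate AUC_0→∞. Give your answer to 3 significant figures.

Trapezoidal AUC_0→15.5:
  [0→1.5]: (5.35+2.81)/2 × 1.5 = 6.12
  [1.5→5.5]: (2.81+0.51)/2 × 4 = 6.64
  [5.5→9.5]: (0.51+0.09)/2 × 4 = 1.2
  [9.5→15.5]: (0.09+0.01)/2 × 6 = 0.3
  Sum = 14.26 mcg/mL·h
Extrapolated tail: C_last / k_e = 0.01 / 0.429 = 0.023
AUC_0→∞ = 14.26 + 0.023 = 14.283 mcg/mL·h

AUC = 14.3 mcg/mL·h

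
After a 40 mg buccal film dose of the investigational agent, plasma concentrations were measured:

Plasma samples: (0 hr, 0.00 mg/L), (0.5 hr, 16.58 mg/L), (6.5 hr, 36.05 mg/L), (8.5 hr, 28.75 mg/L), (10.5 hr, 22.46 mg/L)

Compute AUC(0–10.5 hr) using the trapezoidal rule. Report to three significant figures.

Trapezoidal AUC_0→10.5:
  [0→0.5]: (0.00+16.58)/2 × 0.5 = 4.145
  [0.5→6.5]: (16.58+36.05)/2 × 6 = 157.89
  [6.5→8.5]: (36.05+28.75)/2 × 2 = 64.8
  [8.5→10.5]: (28.75+22.46)/2 × 2 = 51.21
  Sum = 278.045 mg/L·hr

AUC = 278 mg/L·hr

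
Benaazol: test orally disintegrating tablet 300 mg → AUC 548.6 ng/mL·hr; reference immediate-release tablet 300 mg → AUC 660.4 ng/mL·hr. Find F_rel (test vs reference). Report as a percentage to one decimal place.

F_rel = (AUC_test/D_test) / (AUC_ref/D_ref)
      = (548.6/300) / (660.4/300)
      = 1.82867 / 2.20133 = 0.8307 = 83.07%

F_rel = 83.1%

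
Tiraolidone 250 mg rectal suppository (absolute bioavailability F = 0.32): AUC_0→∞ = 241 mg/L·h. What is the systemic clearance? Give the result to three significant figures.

CL = 0.332 L/h

CL = F × Dose / AUC_0→∞
   = 0.32 × 250 / 241 = 0.33195 L/h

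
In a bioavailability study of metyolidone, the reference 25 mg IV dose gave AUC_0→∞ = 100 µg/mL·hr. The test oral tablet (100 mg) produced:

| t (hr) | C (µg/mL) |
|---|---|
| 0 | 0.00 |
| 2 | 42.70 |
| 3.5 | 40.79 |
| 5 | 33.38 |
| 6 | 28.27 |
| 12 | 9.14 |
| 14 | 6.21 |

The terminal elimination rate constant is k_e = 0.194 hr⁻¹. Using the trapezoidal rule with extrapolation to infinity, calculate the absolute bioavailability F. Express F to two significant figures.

F = 0.88

Trapezoidal AUC_0→14 (oral tablet):
  [0→2]: (0.00+42.70)/2 × 2 = 42.7
  [2→3.5]: (42.70+40.79)/2 × 1.5 = 62.6175
  [3.5→5]: (40.79+33.38)/2 × 1.5 = 55.6275
  [5→6]: (33.38+28.27)/2 × 1 = 30.825
  [6→12]: (28.27+9.14)/2 × 6 = 112.23
  [12→14]: (9.14+6.21)/2 × 2 = 15.35
  Sum = 319.35 µg/mL·hr
Tail: C_last/k_e = 6.21/0.194 = 32.010
AUC_0→∞ (oral tablet) = 319.35 + 32.010 = 351.36 µg/mL·hr
F = (AUC_ev/D_ev)/(AUC_iv/D_iv) = (351.36/100)/(100/25) = 3.5136/4 = 0.8784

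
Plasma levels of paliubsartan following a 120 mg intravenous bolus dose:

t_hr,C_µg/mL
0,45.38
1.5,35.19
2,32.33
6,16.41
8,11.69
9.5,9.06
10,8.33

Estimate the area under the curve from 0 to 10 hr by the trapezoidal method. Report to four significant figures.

Trapezoidal AUC_0→10:
  [0→1.5]: (45.38+35.19)/2 × 1.5 = 60.4275
  [1.5→2]: (35.19+32.33)/2 × 0.5 = 16.88
  [2→6]: (32.33+16.41)/2 × 4 = 97.48
  [6→8]: (16.41+11.69)/2 × 2 = 28.1
  [8→9.5]: (11.69+9.06)/2 × 1.5 = 15.5625
  [9.5→10]: (9.06+8.33)/2 × 0.5 = 4.3475
  Sum = 222.7975 µg/mL·hr

AUC = 222.8 µg/mL·hr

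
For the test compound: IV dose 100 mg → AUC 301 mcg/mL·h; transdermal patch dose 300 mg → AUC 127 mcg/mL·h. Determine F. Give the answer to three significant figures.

F = (AUC_ev / D_ev) / (AUC_iv / D_iv)
  = (127/300) / (301/100)
  = 0.423333 / 3.01 = 0.1406

F = 0.141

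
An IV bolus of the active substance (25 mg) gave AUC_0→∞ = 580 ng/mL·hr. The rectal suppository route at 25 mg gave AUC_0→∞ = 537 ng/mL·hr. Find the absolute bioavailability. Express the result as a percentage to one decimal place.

F = (AUC_ev / D_ev) / (AUC_iv / D_iv)
  = (537/25) / (580/25)
  = 21.48 / 23.2 = 0.9259
  = 92.59%

F = 92.6%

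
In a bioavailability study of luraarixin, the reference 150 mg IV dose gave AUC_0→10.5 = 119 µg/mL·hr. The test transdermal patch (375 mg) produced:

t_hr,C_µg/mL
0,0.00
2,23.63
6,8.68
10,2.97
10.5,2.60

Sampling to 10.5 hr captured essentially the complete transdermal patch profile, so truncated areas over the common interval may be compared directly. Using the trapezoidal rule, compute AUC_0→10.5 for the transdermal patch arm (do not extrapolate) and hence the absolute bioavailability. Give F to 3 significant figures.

Trapezoidal AUC_0→10.5 (transdermal patch):
  [0→2]: (0.00+23.63)/2 × 2 = 23.63
  [2→6]: (23.63+8.68)/2 × 4 = 64.62
  [6→10]: (8.68+2.97)/2 × 4 = 23.3
  [10→10.5]: (2.97+2.60)/2 × 0.5 = 1.3925
  Sum = 112.9425 µg/mL·hr
F = (AUC_ev/D_ev)/(AUC_iv/D_iv) = (112.9425/375)/(119/150) = 0.30118/0.793333 = 0.3796

F = 0.380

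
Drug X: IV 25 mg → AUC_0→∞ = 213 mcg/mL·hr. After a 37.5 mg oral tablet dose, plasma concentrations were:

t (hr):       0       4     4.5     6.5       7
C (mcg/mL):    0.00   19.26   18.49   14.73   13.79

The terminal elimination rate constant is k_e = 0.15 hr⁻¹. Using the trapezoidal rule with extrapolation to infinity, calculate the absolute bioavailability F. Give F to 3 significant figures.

Trapezoidal AUC_0→7 (oral tablet):
  [0→4]: (0.00+19.26)/2 × 4 = 38.52
  [4→4.5]: (19.26+18.49)/2 × 0.5 = 9.4375
  [4.5→6.5]: (18.49+14.73)/2 × 2 = 33.22
  [6.5→7]: (14.73+13.79)/2 × 0.5 = 7.13
  Sum = 88.3075 mcg/mL·hr
Tail: C_last/k_e = 13.79/0.15 = 91.933
AUC_0→∞ (oral tablet) = 88.3075 + 91.933 = 180.2405 mcg/mL·hr
F = (AUC_ev/D_ev)/(AUC_iv/D_iv) = (180.2405/37.5)/(213/25) = 4.80641/8.52 = 0.5641

F = 0.564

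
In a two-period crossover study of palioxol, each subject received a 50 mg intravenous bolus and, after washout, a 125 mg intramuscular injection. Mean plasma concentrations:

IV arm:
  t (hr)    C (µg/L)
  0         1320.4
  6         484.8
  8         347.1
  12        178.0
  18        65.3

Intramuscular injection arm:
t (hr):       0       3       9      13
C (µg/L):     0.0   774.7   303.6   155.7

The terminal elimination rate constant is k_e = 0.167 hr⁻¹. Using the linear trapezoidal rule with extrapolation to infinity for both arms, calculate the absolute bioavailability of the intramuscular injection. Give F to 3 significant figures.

Trapezoidal AUC_0→18 (IV):
  [0→6]: (1320.4+484.8)/2 × 6 = 5415.6
  [6→8]: (484.8+347.1)/2 × 2 = 831.9
  [8→12]: (347.1+178.0)/2 × 4 = 1050.2
  [12→18]: (178.0+65.3)/2 × 6 = 729.9
  Sum = 8027.6 µg/L·hr
IV tail: 65.3/0.167 = 391.018; AUC_iv,0→∞ = 8027.6 + 391.018 = 8418.618 µg/L·hr
Trapezoidal AUC_0→13 (intramuscular injection):
  [0→3]: (0.0+774.7)/2 × 3 = 1162.05
  [3→9]: (774.7+303.6)/2 × 6 = 3234.9
  [9→13]: (303.6+155.7)/2 × 4 = 918.6
  Sum = 5315.55 µg/L·hr
intramuscular injection tail: 155.7/0.167 = 932.335; AUC_ev,0→∞ = 5315.55 + 932.335 = 6247.885 µg/L·hr
F = (AUC_ev/D_ev)/(AUC_iv/D_iv) = (6247.885/125)/(8418.618/50) = 49.98308/168.37236 = 0.2969

F = 0.297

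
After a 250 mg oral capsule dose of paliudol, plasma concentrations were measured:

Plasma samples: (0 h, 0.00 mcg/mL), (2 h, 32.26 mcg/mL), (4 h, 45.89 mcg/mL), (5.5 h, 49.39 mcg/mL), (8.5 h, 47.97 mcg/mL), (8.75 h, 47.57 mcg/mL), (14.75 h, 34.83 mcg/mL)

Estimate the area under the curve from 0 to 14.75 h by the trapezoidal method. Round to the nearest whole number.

AUC = 587 mcg/mL·h

Trapezoidal AUC_0→14.75:
  [0→2]: (0.00+32.26)/2 × 2 = 32.26
  [2→4]: (32.26+45.89)/2 × 2 = 78.15
  [4→5.5]: (45.89+49.39)/2 × 1.5 = 71.46
  [5.5→8.5]: (49.39+47.97)/2 × 3 = 146.04
  [8.5→8.75]: (47.97+47.57)/2 × 0.25 = 11.9425
  [8.75→14.75]: (47.57+34.83)/2 × 6 = 247.2
  Sum = 587.0525 mcg/mL·h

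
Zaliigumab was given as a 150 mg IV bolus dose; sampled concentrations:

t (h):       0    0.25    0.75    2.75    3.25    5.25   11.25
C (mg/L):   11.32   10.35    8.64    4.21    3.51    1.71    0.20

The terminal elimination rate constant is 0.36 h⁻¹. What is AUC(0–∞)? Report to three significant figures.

Trapezoidal AUC_0→11.25:
  [0→0.25]: (11.32+10.35)/2 × 0.25 = 2.70875
  [0.25→0.75]: (10.35+8.64)/2 × 0.5 = 4.7475
  [0.75→2.75]: (8.64+4.21)/2 × 2 = 12.85
  [2.75→3.25]: (4.21+3.51)/2 × 0.5 = 1.93
  [3.25→5.25]: (3.51+1.71)/2 × 2 = 5.22
  [5.25→11.25]: (1.71+0.20)/2 × 6 = 5.73
  Sum = 33.18625 mg/L·h
Extrapolated tail: C_last / k_e = 0.20 / 0.36 = 0.556
AUC_0→∞ = 33.18625 + 0.556 = 33.74225 mg/L·h

AUC = 33.7 mg/L·h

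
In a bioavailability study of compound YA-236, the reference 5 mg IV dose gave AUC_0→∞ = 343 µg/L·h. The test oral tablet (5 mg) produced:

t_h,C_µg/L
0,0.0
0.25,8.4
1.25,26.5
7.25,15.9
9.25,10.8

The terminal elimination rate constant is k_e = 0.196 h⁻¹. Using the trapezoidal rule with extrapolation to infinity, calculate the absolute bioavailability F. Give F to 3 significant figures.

F = 0.663

Trapezoidal AUC_0→9.25 (oral tablet):
  [0→0.25]: (0.0+8.4)/2 × 0.25 = 1.05
  [0.25→1.25]: (8.4+26.5)/2 × 1 = 17.45
  [1.25→7.25]: (26.5+15.9)/2 × 6 = 127.2
  [7.25→9.25]: (15.9+10.8)/2 × 2 = 26.7
  Sum = 172.4 µg/L·h
Tail: C_last/k_e = 10.8/0.196 = 55.102
AUC_0→∞ (oral tablet) = 172.4 + 55.102 = 227.502 µg/L·h
F = (AUC_ev/D_ev)/(AUC_iv/D_iv) = (227.502/5)/(343/5) = 45.5004/68.6 = 0.6633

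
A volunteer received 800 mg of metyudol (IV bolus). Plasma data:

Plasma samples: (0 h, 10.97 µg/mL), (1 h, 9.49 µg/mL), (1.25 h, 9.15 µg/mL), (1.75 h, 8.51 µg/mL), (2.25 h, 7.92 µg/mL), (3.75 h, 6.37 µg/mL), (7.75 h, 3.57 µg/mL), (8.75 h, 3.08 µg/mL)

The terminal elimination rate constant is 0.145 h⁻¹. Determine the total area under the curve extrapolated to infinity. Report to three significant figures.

AUC = 76.2 µg/mL·h

Trapezoidal AUC_0→8.75:
  [0→1]: (10.97+9.49)/2 × 1 = 10.23
  [1→1.25]: (9.49+9.15)/2 × 0.25 = 2.33
  [1.25→1.75]: (9.15+8.51)/2 × 0.5 = 4.415
  [1.75→2.25]: (8.51+7.92)/2 × 0.5 = 4.1075
  [2.25→3.75]: (7.92+6.37)/2 × 1.5 = 10.7175
  [3.75→7.75]: (6.37+3.57)/2 × 4 = 19.88
  [7.75→8.75]: (3.57+3.08)/2 × 1 = 3.325
  Sum = 55.005 µg/mL·h
Extrapolated tail: C_last / k_e = 3.08 / 0.145 = 21.241
AUC_0→∞ = 55.005 + 21.241 = 76.246 µg/mL·h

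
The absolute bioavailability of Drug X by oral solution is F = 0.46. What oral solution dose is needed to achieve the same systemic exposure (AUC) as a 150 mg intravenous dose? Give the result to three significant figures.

D_oral = 326 mg

For equal systemic exposure: F × D_ev = D_iv
D_ev = D_iv / F = 150 / 0.46 = 326.087 mg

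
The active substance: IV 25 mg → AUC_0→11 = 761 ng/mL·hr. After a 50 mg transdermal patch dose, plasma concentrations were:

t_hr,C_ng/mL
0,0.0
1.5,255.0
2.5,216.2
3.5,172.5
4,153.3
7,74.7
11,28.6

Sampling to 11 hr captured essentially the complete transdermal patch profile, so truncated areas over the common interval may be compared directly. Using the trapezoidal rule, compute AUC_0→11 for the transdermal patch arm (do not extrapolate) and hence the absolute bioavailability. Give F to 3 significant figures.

Trapezoidal AUC_0→11 (transdermal patch):
  [0→1.5]: (0.0+255.0)/2 × 1.5 = 191.25
  [1.5→2.5]: (255.0+216.2)/2 × 1 = 235.6
  [2.5→3.5]: (216.2+172.5)/2 × 1 = 194.35
  [3.5→4]: (172.5+153.3)/2 × 0.5 = 81.45
  [4→7]: (153.3+74.7)/2 × 3 = 342.0
  [7→11]: (74.7+28.6)/2 × 4 = 206.6
  Sum = 1251.25 ng/mL·hr
F = (AUC_ev/D_ev)/(AUC_iv/D_iv) = (1251.25/50)/(761/25) = 25.025/30.44 = 0.8221

F = 0.822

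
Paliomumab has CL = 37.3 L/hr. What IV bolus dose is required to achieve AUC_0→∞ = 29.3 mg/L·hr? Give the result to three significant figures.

Dose_iv = CL × AUC_0→∞
     = 37.3 × 29.3 = 1092.89 mg

Dose = 1090 mg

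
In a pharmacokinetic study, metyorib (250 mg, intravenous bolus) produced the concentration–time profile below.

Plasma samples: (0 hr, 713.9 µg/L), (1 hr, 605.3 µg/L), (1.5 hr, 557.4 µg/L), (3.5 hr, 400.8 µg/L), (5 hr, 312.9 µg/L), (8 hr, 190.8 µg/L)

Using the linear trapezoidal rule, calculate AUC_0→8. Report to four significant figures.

Trapezoidal AUC_0→8:
  [0→1]: (713.9+605.3)/2 × 1 = 659.6
  [1→1.5]: (605.3+557.4)/2 × 0.5 = 290.675
  [1.5→3.5]: (557.4+400.8)/2 × 2 = 958.2
  [3.5→5]: (400.8+312.9)/2 × 1.5 = 535.275
  [5→8]: (312.9+190.8)/2 × 3 = 755.55
  Sum = 3199.3 µg/L·hr

AUC = 3199 µg/L·hr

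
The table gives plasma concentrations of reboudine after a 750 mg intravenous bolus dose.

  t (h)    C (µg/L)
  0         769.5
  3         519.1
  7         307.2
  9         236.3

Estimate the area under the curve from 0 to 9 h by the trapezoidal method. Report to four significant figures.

AUC = 4129 µg/L·h

Trapezoidal AUC_0→9:
  [0→3]: (769.5+519.1)/2 × 3 = 1932.9
  [3→7]: (519.1+307.2)/2 × 4 = 1652.6
  [7→9]: (307.2+236.3)/2 × 2 = 543.5
  Sum = 4129.0 µg/L·h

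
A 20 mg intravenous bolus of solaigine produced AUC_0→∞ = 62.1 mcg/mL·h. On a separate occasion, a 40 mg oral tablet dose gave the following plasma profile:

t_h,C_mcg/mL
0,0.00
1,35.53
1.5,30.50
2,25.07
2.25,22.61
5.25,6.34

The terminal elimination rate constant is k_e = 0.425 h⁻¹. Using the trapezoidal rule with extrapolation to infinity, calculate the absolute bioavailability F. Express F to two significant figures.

Trapezoidal AUC_0→5.25 (oral tablet):
  [0→1]: (0.00+35.53)/2 × 1 = 17.765
  [1→1.5]: (35.53+30.50)/2 × 0.5 = 16.5075
  [1.5→2]: (30.50+25.07)/2 × 0.5 = 13.8925
  [2→2.25]: (25.07+22.61)/2 × 0.25 = 5.96
  [2.25→5.25]: (22.61+6.34)/2 × 3 = 43.425
  Sum = 97.55 mcg/mL·h
Tail: C_last/k_e = 6.34/0.425 = 14.918
AUC_0→∞ (oral tablet) = 97.55 + 14.918 = 112.468 mcg/mL·h
F = (AUC_ev/D_ev)/(AUC_iv/D_iv) = (112.468/40)/(62.1/20) = 2.8117/3.105 = 0.9055

F = 0.91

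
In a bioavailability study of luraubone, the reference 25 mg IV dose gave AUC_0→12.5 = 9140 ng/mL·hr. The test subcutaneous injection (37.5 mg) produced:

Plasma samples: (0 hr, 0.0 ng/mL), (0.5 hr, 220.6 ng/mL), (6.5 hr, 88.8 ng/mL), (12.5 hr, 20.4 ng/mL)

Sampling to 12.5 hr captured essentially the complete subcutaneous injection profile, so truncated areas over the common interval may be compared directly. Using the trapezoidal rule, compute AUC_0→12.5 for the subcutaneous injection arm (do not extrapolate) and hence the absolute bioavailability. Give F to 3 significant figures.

Trapezoidal AUC_0→12.5 (subcutaneous injection):
  [0→0.5]: (0.0+220.6)/2 × 0.5 = 55.15
  [0.5→6.5]: (220.6+88.8)/2 × 6 = 928.2
  [6.5→12.5]: (88.8+20.4)/2 × 6 = 327.6
  Sum = 1310.95 ng/mL·hr
F = (AUC_ev/D_ev)/(AUC_iv/D_iv) = (1310.95/37.5)/(9140/25) = 34.9587/365.6 = 0.0956

F = 0.0956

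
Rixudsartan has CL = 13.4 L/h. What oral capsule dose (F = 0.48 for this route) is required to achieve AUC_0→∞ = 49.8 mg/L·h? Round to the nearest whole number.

Dose = 1390 mg

Dose = CL × AUC_0→∞ / F
     = 13.4 × 49.8 / 0.48 = 1390.25 mg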